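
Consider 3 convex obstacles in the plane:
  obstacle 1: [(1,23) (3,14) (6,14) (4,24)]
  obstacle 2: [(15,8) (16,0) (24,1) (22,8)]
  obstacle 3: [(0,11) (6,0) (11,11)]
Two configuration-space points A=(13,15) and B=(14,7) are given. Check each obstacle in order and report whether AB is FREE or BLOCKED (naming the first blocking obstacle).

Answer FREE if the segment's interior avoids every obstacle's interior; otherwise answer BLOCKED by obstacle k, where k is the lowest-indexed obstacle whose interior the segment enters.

FREE

Obstacle 1 [(1,23) (3,14) (6,14) (4,24)]:
  edge (1,23)–(3,14): clear
  edge (3,14)–(6,14): clear
  edge (6,14)–(4,24): clear
  edge (4,24)–(1,23): clear
  midpoint (27/2,11) outside
  → clear
Obstacle 2 [(15,8) (16,0) (24,1) (22,8)]:
  edge (15,8)–(16,0): clear
  edge (16,0)–(24,1): clear
  edge (24,1)–(22,8): clear
  edge (22,8)–(15,8): clear
  midpoint (27/2,11) outside
  → clear
Obstacle 3 [(0,11) (6,0) (11,11)]:
  edge (0,11)–(6,0): clear
  edge (6,0)–(11,11): clear
  edge (11,11)–(0,11): clear
  midpoint (27/2,11) outside
  → clear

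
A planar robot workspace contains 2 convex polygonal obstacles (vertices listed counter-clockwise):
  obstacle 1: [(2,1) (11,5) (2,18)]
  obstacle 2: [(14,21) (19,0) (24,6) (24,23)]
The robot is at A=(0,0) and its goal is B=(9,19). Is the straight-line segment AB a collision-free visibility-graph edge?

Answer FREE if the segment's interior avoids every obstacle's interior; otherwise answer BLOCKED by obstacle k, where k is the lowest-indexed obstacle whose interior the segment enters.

Obstacle 1 [(2,1) (11,5) (2,18)]:
  edge (2,1)–(11,5): clear
  edge (11,5)–(2,18): crosses AB
  edge (2,18)–(2,1): crosses AB
  → BLOCKED
Obstacle 2 [(14,21) (19,0) (24,6) (24,23)]:
  edge (14,21)–(19,0): clear
  edge (19,0)–(24,6): clear
  edge (24,6)–(24,23): clear
  edge (24,23)–(14,21): clear
  midpoint (9/2,19/2) outside
  → clear

BLOCKED by obstacle 1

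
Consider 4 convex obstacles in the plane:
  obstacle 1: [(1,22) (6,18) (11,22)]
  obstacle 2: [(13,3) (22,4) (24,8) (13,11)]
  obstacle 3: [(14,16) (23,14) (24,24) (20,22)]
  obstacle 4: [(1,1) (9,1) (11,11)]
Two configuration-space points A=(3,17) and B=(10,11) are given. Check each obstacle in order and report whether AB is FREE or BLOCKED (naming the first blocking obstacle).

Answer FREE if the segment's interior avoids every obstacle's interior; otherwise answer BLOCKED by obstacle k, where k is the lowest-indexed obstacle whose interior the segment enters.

FREE

Obstacle 1 [(1,22) (6,18) (11,22)]:
  edge (1,22)–(6,18): clear
  edge (6,18)–(11,22): clear
  edge (11,22)–(1,22): clear
  midpoint (13/2,14) outside
  → clear
Obstacle 2 [(13,3) (22,4) (24,8) (13,11)]:
  edge (13,3)–(22,4): clear
  edge (22,4)–(24,8): clear
  edge (24,8)–(13,11): clear
  edge (13,11)–(13,3): clear
  midpoint (13/2,14) outside
  → clear
Obstacle 3 [(14,16) (23,14) (24,24) (20,22)]:
  edge (14,16)–(23,14): clear
  edge (23,14)–(24,24): clear
  edge (24,24)–(20,22): clear
  edge (20,22)–(14,16): clear
  midpoint (13/2,14) outside
  → clear
Obstacle 4 [(1,1) (9,1) (11,11)]:
  edge (1,1)–(9,1): clear
  edge (9,1)–(11,11): clear
  edge (11,11)–(1,1): clear
  midpoint (13/2,14) outside
  → clear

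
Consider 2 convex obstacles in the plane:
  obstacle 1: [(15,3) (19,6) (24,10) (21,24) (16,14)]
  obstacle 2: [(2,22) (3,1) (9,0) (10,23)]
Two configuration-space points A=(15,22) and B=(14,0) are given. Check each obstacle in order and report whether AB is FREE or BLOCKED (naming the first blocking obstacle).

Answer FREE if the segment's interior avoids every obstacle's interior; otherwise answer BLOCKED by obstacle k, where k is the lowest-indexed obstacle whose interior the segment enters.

Obstacle 1 [(15,3) (19,6) (24,10) (21,24) (16,14)]:
  edge (15,3)–(19,6): clear
  edge (19,6)–(24,10): clear
  edge (24,10)–(21,24): clear
  edge (21,24)–(16,14): clear
  edge (16,14)–(15,3): clear
  midpoint (29/2,11) outside
  → clear
Obstacle 2 [(2,22) (3,1) (9,0) (10,23)]:
  edge (2,22)–(3,1): clear
  edge (3,1)–(9,0): clear
  edge (9,0)–(10,23): clear
  edge (10,23)–(2,22): clear
  midpoint (29/2,11) outside
  → clear

FREE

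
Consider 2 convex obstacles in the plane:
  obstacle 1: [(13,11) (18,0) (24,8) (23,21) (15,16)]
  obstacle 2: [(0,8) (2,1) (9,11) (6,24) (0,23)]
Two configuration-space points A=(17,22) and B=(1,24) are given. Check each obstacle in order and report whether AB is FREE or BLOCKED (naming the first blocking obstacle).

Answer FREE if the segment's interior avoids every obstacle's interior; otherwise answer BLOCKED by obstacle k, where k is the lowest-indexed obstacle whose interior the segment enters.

BLOCKED by obstacle 2

Obstacle 1 [(13,11) (18,0) (24,8) (23,21) (15,16)]:
  edge (13,11)–(18,0): clear
  edge (18,0)–(24,8): clear
  edge (24,8)–(23,21): clear
  edge (23,21)–(15,16): clear
  edge (15,16)–(13,11): clear
  midpoint (9,23) outside
  → clear
Obstacle 2 [(0,8) (2,1) (9,11) (6,24) (0,23)]:
  edge (0,8)–(2,1): clear
  edge (2,1)–(9,11): clear
  edge (9,11)–(6,24): crosses AB
  edge (6,24)–(0,23): crosses AB
  edge (0,23)–(0,8): clear
  → BLOCKED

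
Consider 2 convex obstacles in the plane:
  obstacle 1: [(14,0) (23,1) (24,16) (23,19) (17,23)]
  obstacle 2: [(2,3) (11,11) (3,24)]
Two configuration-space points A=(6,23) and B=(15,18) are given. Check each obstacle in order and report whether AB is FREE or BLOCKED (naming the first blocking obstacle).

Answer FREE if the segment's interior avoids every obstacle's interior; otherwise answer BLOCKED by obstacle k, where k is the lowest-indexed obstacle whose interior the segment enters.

Obstacle 1 [(14,0) (23,1) (24,16) (23,19) (17,23)]:
  edge (14,0)–(23,1): clear
  edge (23,1)–(24,16): clear
  edge (24,16)–(23,19): clear
  edge (23,19)–(17,23): clear
  edge (17,23)–(14,0): clear
  midpoint (21/2,41/2) outside
  → clear
Obstacle 2 [(2,3) (11,11) (3,24)]:
  edge (2,3)–(11,11): clear
  edge (11,11)–(3,24): clear
  edge (3,24)–(2,3): clear
  midpoint (21/2,41/2) outside
  → clear

FREE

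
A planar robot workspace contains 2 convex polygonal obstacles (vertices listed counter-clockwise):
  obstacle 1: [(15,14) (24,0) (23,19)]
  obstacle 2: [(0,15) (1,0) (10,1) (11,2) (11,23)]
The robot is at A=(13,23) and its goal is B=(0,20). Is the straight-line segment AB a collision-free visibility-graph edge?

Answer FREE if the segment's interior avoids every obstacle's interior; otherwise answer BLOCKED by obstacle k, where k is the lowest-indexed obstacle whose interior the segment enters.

Obstacle 1 [(15,14) (24,0) (23,19)]:
  edge (15,14)–(24,0): clear
  edge (24,0)–(23,19): clear
  edge (23,19)–(15,14): clear
  midpoint (13/2,43/2) outside
  → clear
Obstacle 2 [(0,15) (1,0) (10,1) (11,2) (11,23)]:
  edge (0,15)–(1,0): clear
  edge (1,0)–(10,1): clear
  edge (10,1)–(11,2): clear
  edge (11,2)–(11,23): crosses AB
  edge (11,23)–(0,15): crosses AB
  → BLOCKED

BLOCKED by obstacle 2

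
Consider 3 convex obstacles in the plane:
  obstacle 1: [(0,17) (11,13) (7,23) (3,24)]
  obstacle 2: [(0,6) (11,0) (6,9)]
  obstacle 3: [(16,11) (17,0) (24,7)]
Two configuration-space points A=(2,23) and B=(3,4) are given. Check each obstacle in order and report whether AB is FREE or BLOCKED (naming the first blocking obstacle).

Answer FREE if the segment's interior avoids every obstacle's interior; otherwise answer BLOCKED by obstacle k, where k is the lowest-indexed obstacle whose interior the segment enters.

BLOCKED by obstacle 1

Obstacle 1 [(0,17) (11,13) (7,23) (3,24)]:
  edge (0,17)–(11,13): crosses AB
  edge (11,13)–(7,23): clear
  edge (7,23)–(3,24): clear
  edge (3,24)–(0,17): crosses AB
  → BLOCKED
Obstacle 2 [(0,6) (11,0) (6,9)]:
  edge (0,6)–(11,0): crosses AB
  edge (11,0)–(6,9): clear
  edge (6,9)–(0,6): crosses AB
  → BLOCKED
Obstacle 3 [(16,11) (17,0) (24,7)]:
  edge (16,11)–(17,0): clear
  edge (17,0)–(24,7): clear
  edge (24,7)–(16,11): clear
  midpoint (5/2,27/2) outside
  → clear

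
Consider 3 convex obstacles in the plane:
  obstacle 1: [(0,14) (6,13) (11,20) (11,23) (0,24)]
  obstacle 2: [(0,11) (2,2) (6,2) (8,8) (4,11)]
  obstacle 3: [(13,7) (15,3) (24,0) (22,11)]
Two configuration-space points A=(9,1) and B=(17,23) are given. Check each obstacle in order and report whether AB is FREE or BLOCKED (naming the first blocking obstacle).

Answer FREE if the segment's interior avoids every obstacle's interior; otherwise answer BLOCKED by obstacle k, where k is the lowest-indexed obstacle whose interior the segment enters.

FREE

Obstacle 1 [(0,14) (6,13) (11,20) (11,23) (0,24)]:
  edge (0,14)–(6,13): clear
  edge (6,13)–(11,20): clear
  edge (11,20)–(11,23): clear
  edge (11,23)–(0,24): clear
  edge (0,24)–(0,14): clear
  midpoint (13,12) outside
  → clear
Obstacle 2 [(0,11) (2,2) (6,2) (8,8) (4,11)]:
  edge (0,11)–(2,2): clear
  edge (2,2)–(6,2): clear
  edge (6,2)–(8,8): clear
  edge (8,8)–(4,11): clear
  edge (4,11)–(0,11): clear
  midpoint (13,12) outside
  → clear
Obstacle 3 [(13,7) (15,3) (24,0) (22,11)]:
  edge (13,7)–(15,3): clear
  edge (15,3)–(24,0): clear
  edge (24,0)–(22,11): clear
  edge (22,11)–(13,7): clear
  midpoint (13,12) outside
  → clear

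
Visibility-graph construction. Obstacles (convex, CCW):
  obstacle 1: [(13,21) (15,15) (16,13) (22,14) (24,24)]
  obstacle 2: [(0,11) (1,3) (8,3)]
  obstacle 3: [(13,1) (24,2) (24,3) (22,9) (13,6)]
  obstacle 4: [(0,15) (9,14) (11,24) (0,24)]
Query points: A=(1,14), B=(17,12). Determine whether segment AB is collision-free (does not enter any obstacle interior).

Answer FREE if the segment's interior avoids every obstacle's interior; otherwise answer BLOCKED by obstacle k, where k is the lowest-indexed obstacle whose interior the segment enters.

FREE

Obstacle 1 [(13,21) (15,15) (16,13) (22,14) (24,24)]:
  edge (13,21)–(15,15): clear
  edge (15,15)–(16,13): clear
  edge (16,13)–(22,14): clear
  edge (22,14)–(24,24): clear
  edge (24,24)–(13,21): clear
  midpoint (9,13) outside
  → clear
Obstacle 2 [(0,11) (1,3) (8,3)]:
  edge (0,11)–(1,3): clear
  edge (1,3)–(8,3): clear
  edge (8,3)–(0,11): clear
  midpoint (9,13) outside
  → clear
Obstacle 3 [(13,1) (24,2) (24,3) (22,9) (13,6)]:
  edge (13,1)–(24,2): clear
  edge (24,2)–(24,3): clear
  edge (24,3)–(22,9): clear
  edge (22,9)–(13,6): clear
  edge (13,6)–(13,1): clear
  midpoint (9,13) outside
  → clear
Obstacle 4 [(0,15) (9,14) (11,24) (0,24)]:
  edge (0,15)–(9,14): clear
  edge (9,14)–(11,24): clear
  edge (11,24)–(0,24): clear
  edge (0,24)–(0,15): clear
  midpoint (9,13) outside
  → clear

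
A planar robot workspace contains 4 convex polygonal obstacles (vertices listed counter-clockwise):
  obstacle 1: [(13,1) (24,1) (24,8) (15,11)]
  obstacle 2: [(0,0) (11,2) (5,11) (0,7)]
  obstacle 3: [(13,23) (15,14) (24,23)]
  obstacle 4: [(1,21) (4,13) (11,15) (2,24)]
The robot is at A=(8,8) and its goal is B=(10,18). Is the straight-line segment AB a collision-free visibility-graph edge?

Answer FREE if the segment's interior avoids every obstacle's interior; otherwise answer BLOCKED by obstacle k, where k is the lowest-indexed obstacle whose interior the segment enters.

BLOCKED by obstacle 4

Obstacle 1 [(13,1) (24,1) (24,8) (15,11)]:
  edge (13,1)–(24,1): clear
  edge (24,1)–(24,8): clear
  edge (24,8)–(15,11): clear
  edge (15,11)–(13,1): clear
  midpoint (9,13) outside
  → clear
Obstacle 2 [(0,0) (11,2) (5,11) (0,7)]:
  edge (0,0)–(11,2): clear
  edge (11,2)–(5,11): clear
  edge (5,11)–(0,7): clear
  edge (0,7)–(0,0): clear
  midpoint (9,13) outside
  → clear
Obstacle 3 [(13,23) (15,14) (24,23)]:
  edge (13,23)–(15,14): clear
  edge (15,14)–(24,23): clear
  edge (24,23)–(13,23): clear
  midpoint (9,13) outside
  → clear
Obstacle 4 [(1,21) (4,13) (11,15) (2,24)]:
  edge (1,21)–(4,13): clear
  edge (4,13)–(11,15): crosses AB
  edge (11,15)–(2,24): crosses AB
  edge (2,24)–(1,21): clear
  → BLOCKED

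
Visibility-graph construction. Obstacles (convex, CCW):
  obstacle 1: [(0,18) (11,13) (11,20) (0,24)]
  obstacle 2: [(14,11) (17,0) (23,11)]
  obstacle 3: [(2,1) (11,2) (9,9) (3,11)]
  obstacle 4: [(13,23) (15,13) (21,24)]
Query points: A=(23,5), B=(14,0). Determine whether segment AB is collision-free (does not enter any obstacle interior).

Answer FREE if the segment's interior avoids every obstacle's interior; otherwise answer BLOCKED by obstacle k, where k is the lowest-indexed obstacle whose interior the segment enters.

Obstacle 1 [(0,18) (11,13) (11,20) (0,24)]:
  edge (0,18)–(11,13): clear
  edge (11,13)–(11,20): clear
  edge (11,20)–(0,24): clear
  edge (0,24)–(0,18): clear
  midpoint (37/2,5/2) outside
  → clear
Obstacle 2 [(14,11) (17,0) (23,11)]:
  edge (14,11)–(17,0): crosses AB
  edge (17,0)–(23,11): crosses AB
  edge (23,11)–(14,11): clear
  → BLOCKED
Obstacle 3 [(2,1) (11,2) (9,9) (3,11)]:
  edge (2,1)–(11,2): clear
  edge (11,2)–(9,9): clear
  edge (9,9)–(3,11): clear
  edge (3,11)–(2,1): clear
  midpoint (37/2,5/2) outside
  → clear
Obstacle 4 [(13,23) (15,13) (21,24)]:
  edge (13,23)–(15,13): clear
  edge (15,13)–(21,24): clear
  edge (21,24)–(13,23): clear
  midpoint (37/2,5/2) outside
  → clear

BLOCKED by obstacle 2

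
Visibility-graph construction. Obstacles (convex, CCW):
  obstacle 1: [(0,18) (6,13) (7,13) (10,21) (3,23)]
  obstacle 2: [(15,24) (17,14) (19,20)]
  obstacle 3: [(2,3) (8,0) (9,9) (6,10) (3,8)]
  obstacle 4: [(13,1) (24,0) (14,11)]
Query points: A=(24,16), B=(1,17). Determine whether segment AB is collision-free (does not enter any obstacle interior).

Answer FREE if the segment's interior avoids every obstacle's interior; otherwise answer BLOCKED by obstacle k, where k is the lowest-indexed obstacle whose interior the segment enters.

Obstacle 1 [(0,18) (6,13) (7,13) (10,21) (3,23)]:
  edge (0,18)–(6,13): crosses AB
  edge (6,13)–(7,13): clear
  edge (7,13)–(10,21): crosses AB
  edge (10,21)–(3,23): clear
  edge (3,23)–(0,18): clear
  → BLOCKED
Obstacle 2 [(15,24) (17,14) (19,20)]:
  edge (15,24)–(17,14): crosses AB
  edge (17,14)–(19,20): crosses AB
  edge (19,20)–(15,24): clear
  → BLOCKED
Obstacle 3 [(2,3) (8,0) (9,9) (6,10) (3,8)]:
  edge (2,3)–(8,0): clear
  edge (8,0)–(9,9): clear
  edge (9,9)–(6,10): clear
  edge (6,10)–(3,8): clear
  edge (3,8)–(2,3): clear
  midpoint (25/2,33/2) outside
  → clear
Obstacle 4 [(13,1) (24,0) (14,11)]:
  edge (13,1)–(24,0): clear
  edge (24,0)–(14,11): clear
  edge (14,11)–(13,1): clear
  midpoint (25/2,33/2) outside
  → clear

BLOCKED by obstacle 1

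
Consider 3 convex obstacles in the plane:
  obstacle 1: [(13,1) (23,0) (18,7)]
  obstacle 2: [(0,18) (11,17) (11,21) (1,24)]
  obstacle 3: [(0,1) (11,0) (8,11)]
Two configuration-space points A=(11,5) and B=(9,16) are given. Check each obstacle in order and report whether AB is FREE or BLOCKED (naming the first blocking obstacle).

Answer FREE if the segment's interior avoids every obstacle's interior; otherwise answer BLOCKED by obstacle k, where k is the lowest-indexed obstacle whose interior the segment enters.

Obstacle 1 [(13,1) (23,0) (18,7)]:
  edge (13,1)–(23,0): clear
  edge (23,0)–(18,7): clear
  edge (18,7)–(13,1): clear
  midpoint (10,21/2) outside
  → clear
Obstacle 2 [(0,18) (11,17) (11,21) (1,24)]:
  edge (0,18)–(11,17): clear
  edge (11,17)–(11,21): clear
  edge (11,21)–(1,24): clear
  edge (1,24)–(0,18): clear
  midpoint (10,21/2) outside
  → clear
Obstacle 3 [(0,1) (11,0) (8,11)]:
  edge (0,1)–(11,0): clear
  edge (11,0)–(8,11): clear
  edge (8,11)–(0,1): clear
  midpoint (10,21/2) outside
  → clear

FREE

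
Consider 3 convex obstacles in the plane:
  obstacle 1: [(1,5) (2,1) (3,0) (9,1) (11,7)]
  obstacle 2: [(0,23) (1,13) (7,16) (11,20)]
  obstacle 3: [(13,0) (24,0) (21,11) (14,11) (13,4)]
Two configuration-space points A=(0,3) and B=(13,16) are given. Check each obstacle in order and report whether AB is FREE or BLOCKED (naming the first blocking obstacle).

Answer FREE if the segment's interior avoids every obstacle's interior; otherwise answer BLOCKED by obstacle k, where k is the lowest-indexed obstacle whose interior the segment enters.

BLOCKED by obstacle 1

Obstacle 1 [(1,5) (2,1) (3,0) (9,1) (11,7)]:
  edge (1,5)–(2,1): crosses AB
  edge (2,1)–(3,0): clear
  edge (3,0)–(9,1): clear
  edge (9,1)–(11,7): clear
  edge (11,7)–(1,5): crosses AB
  → BLOCKED
Obstacle 2 [(0,23) (1,13) (7,16) (11,20)]:
  edge (0,23)–(1,13): clear
  edge (1,13)–(7,16): clear
  edge (7,16)–(11,20): clear
  edge (11,20)–(0,23): clear
  midpoint (13/2,19/2) outside
  → clear
Obstacle 3 [(13,0) (24,0) (21,11) (14,11) (13,4)]:
  edge (13,0)–(24,0): clear
  edge (24,0)–(21,11): clear
  edge (21,11)–(14,11): clear
  edge (14,11)–(13,4): clear
  edge (13,4)–(13,0): clear
  midpoint (13/2,19/2) outside
  → clear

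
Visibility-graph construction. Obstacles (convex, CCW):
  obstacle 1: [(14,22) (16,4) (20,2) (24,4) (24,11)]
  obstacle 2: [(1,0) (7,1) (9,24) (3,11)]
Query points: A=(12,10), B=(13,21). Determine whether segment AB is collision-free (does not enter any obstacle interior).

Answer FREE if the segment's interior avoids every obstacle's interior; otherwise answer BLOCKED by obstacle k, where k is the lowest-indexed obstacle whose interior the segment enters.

FREE

Obstacle 1 [(14,22) (16,4) (20,2) (24,4) (24,11)]:
  edge (14,22)–(16,4): clear
  edge (16,4)–(20,2): clear
  edge (20,2)–(24,4): clear
  edge (24,4)–(24,11): clear
  edge (24,11)–(14,22): clear
  midpoint (25/2,31/2) outside
  → clear
Obstacle 2 [(1,0) (7,1) (9,24) (3,11)]:
  edge (1,0)–(7,1): clear
  edge (7,1)–(9,24): clear
  edge (9,24)–(3,11): clear
  edge (3,11)–(1,0): clear
  midpoint (25/2,31/2) outside
  → clear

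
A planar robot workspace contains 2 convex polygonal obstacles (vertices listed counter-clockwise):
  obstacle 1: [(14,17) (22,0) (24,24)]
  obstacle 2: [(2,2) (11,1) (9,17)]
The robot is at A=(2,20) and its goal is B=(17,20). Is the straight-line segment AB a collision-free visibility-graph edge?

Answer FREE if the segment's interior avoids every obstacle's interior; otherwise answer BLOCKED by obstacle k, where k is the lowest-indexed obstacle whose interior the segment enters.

FREE

Obstacle 1 [(14,17) (22,0) (24,24)]:
  edge (14,17)–(22,0): clear
  edge (22,0)–(24,24): clear
  edge (24,24)–(14,17): clear
  midpoint (19/2,20) outside
  → clear
Obstacle 2 [(2,2) (11,1) (9,17)]:
  edge (2,2)–(11,1): clear
  edge (11,1)–(9,17): clear
  edge (9,17)–(2,2): clear
  midpoint (19/2,20) outside
  → clear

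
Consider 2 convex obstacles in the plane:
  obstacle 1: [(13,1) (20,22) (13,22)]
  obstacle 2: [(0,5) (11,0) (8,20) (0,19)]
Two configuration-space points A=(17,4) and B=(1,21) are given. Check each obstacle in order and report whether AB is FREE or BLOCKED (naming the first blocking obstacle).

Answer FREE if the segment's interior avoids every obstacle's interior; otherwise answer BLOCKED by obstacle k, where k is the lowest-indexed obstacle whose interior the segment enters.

BLOCKED by obstacle 1

Obstacle 1 [(13,1) (20,22) (13,22)]:
  edge (13,1)–(20,22): crosses AB
  edge (20,22)–(13,22): clear
  edge (13,22)–(13,1): crosses AB
  → BLOCKED
Obstacle 2 [(0,5) (11,0) (8,20) (0,19)]:
  edge (0,5)–(11,0): clear
  edge (11,0)–(8,20): crosses AB
  edge (8,20)–(0,19): crosses AB
  edge (0,19)–(0,5): clear
  → BLOCKED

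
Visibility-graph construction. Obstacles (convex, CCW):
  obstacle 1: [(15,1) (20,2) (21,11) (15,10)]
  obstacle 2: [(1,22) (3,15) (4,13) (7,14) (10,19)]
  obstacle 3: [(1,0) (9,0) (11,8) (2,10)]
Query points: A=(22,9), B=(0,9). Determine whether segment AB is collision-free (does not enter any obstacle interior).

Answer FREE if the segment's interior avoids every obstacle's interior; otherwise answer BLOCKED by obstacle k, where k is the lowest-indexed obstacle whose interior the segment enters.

Obstacle 1 [(15,1) (20,2) (21,11) (15,10)]:
  edge (15,1)–(20,2): clear
  edge (20,2)–(21,11): crosses AB
  edge (21,11)–(15,10): clear
  edge (15,10)–(15,1): crosses AB
  → BLOCKED
Obstacle 2 [(1,22) (3,15) (4,13) (7,14) (10,19)]:
  edge (1,22)–(3,15): clear
  edge (3,15)–(4,13): clear
  edge (4,13)–(7,14): clear
  edge (7,14)–(10,19): clear
  edge (10,19)–(1,22): clear
  midpoint (11,9) outside
  → clear
Obstacle 3 [(1,0) (9,0) (11,8) (2,10)]:
  edge (1,0)–(9,0): clear
  edge (9,0)–(11,8): clear
  edge (11,8)–(2,10): crosses AB
  edge (2,10)–(1,0): crosses AB
  → BLOCKED

BLOCKED by obstacle 1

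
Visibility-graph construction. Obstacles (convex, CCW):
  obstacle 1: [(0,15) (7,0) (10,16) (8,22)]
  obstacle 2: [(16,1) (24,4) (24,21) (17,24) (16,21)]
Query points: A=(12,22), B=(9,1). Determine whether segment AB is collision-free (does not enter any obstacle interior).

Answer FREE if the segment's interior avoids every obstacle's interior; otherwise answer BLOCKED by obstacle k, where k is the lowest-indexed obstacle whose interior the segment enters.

Obstacle 1 [(0,15) (7,0) (10,16) (8,22)]:
  edge (0,15)–(7,0): clear
  edge (7,0)–(10,16): clear
  edge (10,16)–(8,22): clear
  edge (8,22)–(0,15): clear
  midpoint (21/2,23/2) outside
  → clear
Obstacle 2 [(16,1) (24,4) (24,21) (17,24) (16,21)]:
  edge (16,1)–(24,4): clear
  edge (24,4)–(24,21): clear
  edge (24,21)–(17,24): clear
  edge (17,24)–(16,21): clear
  edge (16,21)–(16,1): clear
  midpoint (21/2,23/2) outside
  → clear

FREE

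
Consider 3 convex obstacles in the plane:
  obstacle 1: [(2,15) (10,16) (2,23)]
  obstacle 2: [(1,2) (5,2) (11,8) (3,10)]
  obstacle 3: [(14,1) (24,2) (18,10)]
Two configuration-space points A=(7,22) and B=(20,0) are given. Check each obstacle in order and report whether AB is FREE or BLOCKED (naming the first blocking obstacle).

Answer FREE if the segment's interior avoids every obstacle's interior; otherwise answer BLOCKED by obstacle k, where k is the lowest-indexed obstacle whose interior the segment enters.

BLOCKED by obstacle 3

Obstacle 1 [(2,15) (10,16) (2,23)]:
  edge (2,15)–(10,16): clear
  edge (10,16)–(2,23): clear
  edge (2,23)–(2,15): clear
  midpoint (27/2,11) outside
  → clear
Obstacle 2 [(1,2) (5,2) (11,8) (3,10)]:
  edge (1,2)–(5,2): clear
  edge (5,2)–(11,8): clear
  edge (11,8)–(3,10): clear
  edge (3,10)–(1,2): clear
  midpoint (27/2,11) outside
  → clear
Obstacle 3 [(14,1) (24,2) (18,10)]:
  edge (14,1)–(24,2): crosses AB
  edge (24,2)–(18,10): clear
  edge (18,10)–(14,1): crosses AB
  → BLOCKED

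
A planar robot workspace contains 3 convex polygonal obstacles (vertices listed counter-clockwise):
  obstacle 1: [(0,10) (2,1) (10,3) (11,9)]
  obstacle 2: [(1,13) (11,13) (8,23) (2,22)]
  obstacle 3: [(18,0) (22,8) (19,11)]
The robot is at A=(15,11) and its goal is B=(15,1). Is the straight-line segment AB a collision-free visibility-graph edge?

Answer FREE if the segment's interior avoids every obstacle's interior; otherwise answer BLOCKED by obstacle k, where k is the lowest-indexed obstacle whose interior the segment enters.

Obstacle 1 [(0,10) (2,1) (10,3) (11,9)]:
  edge (0,10)–(2,1): clear
  edge (2,1)–(10,3): clear
  edge (10,3)–(11,9): clear
  edge (11,9)–(0,10): clear
  midpoint (15,6) outside
  → clear
Obstacle 2 [(1,13) (11,13) (8,23) (2,22)]:
  edge (1,13)–(11,13): clear
  edge (11,13)–(8,23): clear
  edge (8,23)–(2,22): clear
  edge (2,22)–(1,13): clear
  midpoint (15,6) outside
  → clear
Obstacle 3 [(18,0) (22,8) (19,11)]:
  edge (18,0)–(22,8): clear
  edge (22,8)–(19,11): clear
  edge (19,11)–(18,0): clear
  midpoint (15,6) outside
  → clear

FREE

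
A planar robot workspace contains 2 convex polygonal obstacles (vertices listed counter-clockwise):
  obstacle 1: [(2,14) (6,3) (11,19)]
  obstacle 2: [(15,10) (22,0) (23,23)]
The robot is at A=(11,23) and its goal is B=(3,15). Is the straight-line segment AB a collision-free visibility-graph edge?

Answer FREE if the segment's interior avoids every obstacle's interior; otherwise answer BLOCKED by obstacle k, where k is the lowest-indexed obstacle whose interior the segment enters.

FREE

Obstacle 1 [(2,14) (6,3) (11,19)]:
  edge (2,14)–(6,3): clear
  edge (6,3)–(11,19): clear
  edge (11,19)–(2,14): clear
  midpoint (7,19) outside
  → clear
Obstacle 2 [(15,10) (22,0) (23,23)]:
  edge (15,10)–(22,0): clear
  edge (22,0)–(23,23): clear
  edge (23,23)–(15,10): clear
  midpoint (7,19) outside
  → clear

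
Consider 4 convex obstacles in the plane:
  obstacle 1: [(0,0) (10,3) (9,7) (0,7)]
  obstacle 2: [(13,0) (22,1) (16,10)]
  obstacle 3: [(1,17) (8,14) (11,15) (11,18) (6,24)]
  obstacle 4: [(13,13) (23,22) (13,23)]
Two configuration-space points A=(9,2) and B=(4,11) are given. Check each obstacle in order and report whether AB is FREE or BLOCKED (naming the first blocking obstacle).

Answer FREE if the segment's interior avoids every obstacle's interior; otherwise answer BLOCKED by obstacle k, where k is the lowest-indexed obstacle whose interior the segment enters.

BLOCKED by obstacle 1

Obstacle 1 [(0,0) (10,3) (9,7) (0,7)]:
  edge (0,0)–(10,3): crosses AB
  edge (10,3)–(9,7): clear
  edge (9,7)–(0,7): crosses AB
  edge (0,7)–(0,0): clear
  → BLOCKED
Obstacle 2 [(13,0) (22,1) (16,10)]:
  edge (13,0)–(22,1): clear
  edge (22,1)–(16,10): clear
  edge (16,10)–(13,0): clear
  midpoint (13/2,13/2) outside
  → clear
Obstacle 3 [(1,17) (8,14) (11,15) (11,18) (6,24)]:
  edge (1,17)–(8,14): clear
  edge (8,14)–(11,15): clear
  edge (11,15)–(11,18): clear
  edge (11,18)–(6,24): clear
  edge (6,24)–(1,17): clear
  midpoint (13/2,13/2) outside
  → clear
Obstacle 4 [(13,13) (23,22) (13,23)]:
  edge (13,13)–(23,22): clear
  edge (23,22)–(13,23): clear
  edge (13,23)–(13,13): clear
  midpoint (13/2,13/2) outside
  → clear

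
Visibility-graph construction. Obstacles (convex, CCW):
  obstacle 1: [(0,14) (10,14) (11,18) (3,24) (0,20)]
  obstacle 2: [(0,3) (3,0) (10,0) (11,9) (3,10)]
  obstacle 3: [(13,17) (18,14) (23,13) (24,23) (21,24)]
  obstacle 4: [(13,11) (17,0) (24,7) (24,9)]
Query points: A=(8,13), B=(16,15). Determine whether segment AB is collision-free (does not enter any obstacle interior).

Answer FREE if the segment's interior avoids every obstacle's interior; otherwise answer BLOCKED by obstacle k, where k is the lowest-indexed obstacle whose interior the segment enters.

Obstacle 1 [(0,14) (10,14) (11,18) (3,24) (0,20)]:
  edge (0,14)–(10,14): clear
  edge (10,14)–(11,18): clear
  edge (11,18)–(3,24): clear
  edge (3,24)–(0,20): clear
  edge (0,20)–(0,14): clear
  midpoint (12,14) outside
  → clear
Obstacle 2 [(0,3) (3,0) (10,0) (11,9) (3,10)]:
  edge (0,3)–(3,0): clear
  edge (3,0)–(10,0): clear
  edge (10,0)–(11,9): clear
  edge (11,9)–(3,10): clear
  edge (3,10)–(0,3): clear
  midpoint (12,14) outside
  → clear
Obstacle 3 [(13,17) (18,14) (23,13) (24,23) (21,24)]:
  edge (13,17)–(18,14): clear
  edge (18,14)–(23,13): clear
  edge (23,13)–(24,23): clear
  edge (24,23)–(21,24): clear
  edge (21,24)–(13,17): clear
  midpoint (12,14) outside
  → clear
Obstacle 4 [(13,11) (17,0) (24,7) (24,9)]:
  edge (13,11)–(17,0): clear
  edge (17,0)–(24,7): clear
  edge (24,7)–(24,9): clear
  edge (24,9)–(13,11): clear
  midpoint (12,14) outside
  → clear

FREE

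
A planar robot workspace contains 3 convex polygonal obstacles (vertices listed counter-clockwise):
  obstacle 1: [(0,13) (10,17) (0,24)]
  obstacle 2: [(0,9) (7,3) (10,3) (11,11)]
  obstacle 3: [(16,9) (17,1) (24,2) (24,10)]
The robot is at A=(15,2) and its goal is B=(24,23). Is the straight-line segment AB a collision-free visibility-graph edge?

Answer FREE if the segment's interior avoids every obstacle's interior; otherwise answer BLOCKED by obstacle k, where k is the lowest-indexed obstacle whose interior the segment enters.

Obstacle 1 [(0,13) (10,17) (0,24)]:
  edge (0,13)–(10,17): clear
  edge (10,17)–(0,24): clear
  edge (0,24)–(0,13): clear
  midpoint (39/2,25/2) outside
  → clear
Obstacle 2 [(0,9) (7,3) (10,3) (11,11)]:
  edge (0,9)–(7,3): clear
  edge (7,3)–(10,3): clear
  edge (10,3)–(11,11): clear
  edge (11,11)–(0,9): clear
  midpoint (39/2,25/2) outside
  → clear
Obstacle 3 [(16,9) (17,1) (24,2) (24,10)]:
  edge (16,9)–(17,1): crosses AB
  edge (17,1)–(24,2): clear
  edge (24,2)–(24,10): clear
  edge (24,10)–(16,9): crosses AB
  → BLOCKED

BLOCKED by obstacle 3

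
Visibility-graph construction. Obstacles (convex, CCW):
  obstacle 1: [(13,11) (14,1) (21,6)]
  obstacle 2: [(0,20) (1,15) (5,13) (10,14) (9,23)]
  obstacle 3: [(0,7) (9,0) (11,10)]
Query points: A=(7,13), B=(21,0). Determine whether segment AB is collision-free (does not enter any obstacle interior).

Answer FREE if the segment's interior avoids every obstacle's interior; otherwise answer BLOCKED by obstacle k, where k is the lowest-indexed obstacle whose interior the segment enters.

BLOCKED by obstacle 1

Obstacle 1 [(13,11) (14,1) (21,6)]:
  edge (13,11)–(14,1): crosses AB
  edge (14,1)–(21,6): crosses AB
  edge (21,6)–(13,11): clear
  → BLOCKED
Obstacle 2 [(0,20) (1,15) (5,13) (10,14) (9,23)]:
  edge (0,20)–(1,15): clear
  edge (1,15)–(5,13): clear
  edge (5,13)–(10,14): clear
  edge (10,14)–(9,23): clear
  edge (9,23)–(0,20): clear
  midpoint (14,13/2) outside
  → clear
Obstacle 3 [(0,7) (9,0) (11,10)]:
  edge (0,7)–(9,0): clear
  edge (9,0)–(11,10): crosses AB
  edge (11,10)–(0,7): crosses AB
  → BLOCKED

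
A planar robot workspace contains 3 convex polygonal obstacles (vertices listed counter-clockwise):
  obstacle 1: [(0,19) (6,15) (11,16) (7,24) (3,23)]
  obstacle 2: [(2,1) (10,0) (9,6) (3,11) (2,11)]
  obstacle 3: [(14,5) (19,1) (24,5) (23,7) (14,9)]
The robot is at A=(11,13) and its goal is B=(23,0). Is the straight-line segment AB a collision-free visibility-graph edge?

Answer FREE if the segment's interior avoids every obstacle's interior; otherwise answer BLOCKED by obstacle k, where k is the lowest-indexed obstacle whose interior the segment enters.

Obstacle 1 [(0,19) (6,15) (11,16) (7,24) (3,23)]:
  edge (0,19)–(6,15): clear
  edge (6,15)–(11,16): clear
  edge (11,16)–(7,24): clear
  edge (7,24)–(3,23): clear
  edge (3,23)–(0,19): clear
  midpoint (17,13/2) outside
  → clear
Obstacle 2 [(2,1) (10,0) (9,6) (3,11) (2,11)]:
  edge (2,1)–(10,0): clear
  edge (10,0)–(9,6): clear
  edge (9,6)–(3,11): clear
  edge (3,11)–(2,11): clear
  edge (2,11)–(2,1): clear
  midpoint (17,13/2) outside
  → clear
Obstacle 3 [(14,5) (19,1) (24,5) (23,7) (14,9)]:
  edge (14,5)–(19,1): clear
  edge (19,1)–(24,5): crosses AB
  edge (24,5)–(23,7): clear
  edge (23,7)–(14,9): crosses AB
  edge (14,9)–(14,5): clear
  → BLOCKED

BLOCKED by obstacle 3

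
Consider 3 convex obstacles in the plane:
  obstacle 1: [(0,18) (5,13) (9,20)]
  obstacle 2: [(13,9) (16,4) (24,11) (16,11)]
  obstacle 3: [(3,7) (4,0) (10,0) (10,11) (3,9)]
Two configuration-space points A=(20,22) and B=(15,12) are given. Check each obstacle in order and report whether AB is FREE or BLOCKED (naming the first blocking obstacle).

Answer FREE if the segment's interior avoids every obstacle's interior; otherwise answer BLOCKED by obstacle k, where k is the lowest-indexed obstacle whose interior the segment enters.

Obstacle 1 [(0,18) (5,13) (9,20)]:
  edge (0,18)–(5,13): clear
  edge (5,13)–(9,20): clear
  edge (9,20)–(0,18): clear
  midpoint (35/2,17) outside
  → clear
Obstacle 2 [(13,9) (16,4) (24,11) (16,11)]:
  edge (13,9)–(16,4): clear
  edge (16,4)–(24,11): clear
  edge (24,11)–(16,11): clear
  edge (16,11)–(13,9): clear
  midpoint (35/2,17) outside
  → clear
Obstacle 3 [(3,7) (4,0) (10,0) (10,11) (3,9)]:
  edge (3,7)–(4,0): clear
  edge (4,0)–(10,0): clear
  edge (10,0)–(10,11): clear
  edge (10,11)–(3,9): clear
  edge (3,9)–(3,7): clear
  midpoint (35/2,17) outside
  → clear

FREE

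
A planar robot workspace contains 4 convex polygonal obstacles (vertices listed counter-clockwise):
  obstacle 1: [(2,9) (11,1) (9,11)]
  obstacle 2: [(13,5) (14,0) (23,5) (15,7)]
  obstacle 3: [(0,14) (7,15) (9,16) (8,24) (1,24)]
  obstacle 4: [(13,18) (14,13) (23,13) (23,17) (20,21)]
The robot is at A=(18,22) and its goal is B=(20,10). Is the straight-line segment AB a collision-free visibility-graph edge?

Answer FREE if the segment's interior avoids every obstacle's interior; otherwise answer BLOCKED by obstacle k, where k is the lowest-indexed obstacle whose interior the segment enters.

Obstacle 1 [(2,9) (11,1) (9,11)]:
  edge (2,9)–(11,1): clear
  edge (11,1)–(9,11): clear
  edge (9,11)–(2,9): clear
  midpoint (19,16) outside
  → clear
Obstacle 2 [(13,5) (14,0) (23,5) (15,7)]:
  edge (13,5)–(14,0): clear
  edge (14,0)–(23,5): clear
  edge (23,5)–(15,7): clear
  edge (15,7)–(13,5): clear
  midpoint (19,16) outside
  → clear
Obstacle 3 [(0,14) (7,15) (9,16) (8,24) (1,24)]:
  edge (0,14)–(7,15): clear
  edge (7,15)–(9,16): clear
  edge (9,16)–(8,24): clear
  edge (8,24)–(1,24): clear
  edge (1,24)–(0,14): clear
  midpoint (19,16) outside
  → clear
Obstacle 4 [(13,18) (14,13) (23,13) (23,17) (20,21)]:
  edge (13,18)–(14,13): clear
  edge (14,13)–(23,13): crosses AB
  edge (23,13)–(23,17): clear
  edge (23,17)–(20,21): clear
  edge (20,21)–(13,18): crosses AB
  → BLOCKED

BLOCKED by obstacle 4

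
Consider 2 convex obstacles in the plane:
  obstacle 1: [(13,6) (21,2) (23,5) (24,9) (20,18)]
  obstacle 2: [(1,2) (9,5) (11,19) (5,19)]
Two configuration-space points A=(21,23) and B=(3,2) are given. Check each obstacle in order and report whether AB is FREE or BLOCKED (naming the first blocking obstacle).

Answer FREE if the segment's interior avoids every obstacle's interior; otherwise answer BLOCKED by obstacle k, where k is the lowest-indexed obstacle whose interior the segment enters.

BLOCKED by obstacle 2

Obstacle 1 [(13,6) (21,2) (23,5) (24,9) (20,18)]:
  edge (13,6)–(21,2): clear
  edge (21,2)–(23,5): clear
  edge (23,5)–(24,9): clear
  edge (24,9)–(20,18): clear
  edge (20,18)–(13,6): clear
  midpoint (12,25/2) outside
  → clear
Obstacle 2 [(1,2) (9,5) (11,19) (5,19)]:
  edge (1,2)–(9,5): crosses AB
  edge (9,5)–(11,19): crosses AB
  edge (11,19)–(5,19): clear
  edge (5,19)–(1,2): clear
  → BLOCKED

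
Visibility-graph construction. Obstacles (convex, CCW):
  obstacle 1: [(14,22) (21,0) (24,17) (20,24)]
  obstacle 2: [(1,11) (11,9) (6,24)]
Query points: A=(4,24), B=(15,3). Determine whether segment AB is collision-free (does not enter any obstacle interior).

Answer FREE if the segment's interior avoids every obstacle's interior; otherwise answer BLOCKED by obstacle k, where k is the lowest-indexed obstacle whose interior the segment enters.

BLOCKED by obstacle 2

Obstacle 1 [(14,22) (21,0) (24,17) (20,24)]:
  edge (14,22)–(21,0): clear
  edge (21,0)–(24,17): clear
  edge (24,17)–(20,24): clear
  edge (20,24)–(14,22): clear
  midpoint (19/2,27/2) outside
  → clear
Obstacle 2 [(1,11) (11,9) (6,24)]:
  edge (1,11)–(11,9): clear
  edge (11,9)–(6,24): crosses AB
  edge (6,24)–(1,11): crosses AB
  → BLOCKED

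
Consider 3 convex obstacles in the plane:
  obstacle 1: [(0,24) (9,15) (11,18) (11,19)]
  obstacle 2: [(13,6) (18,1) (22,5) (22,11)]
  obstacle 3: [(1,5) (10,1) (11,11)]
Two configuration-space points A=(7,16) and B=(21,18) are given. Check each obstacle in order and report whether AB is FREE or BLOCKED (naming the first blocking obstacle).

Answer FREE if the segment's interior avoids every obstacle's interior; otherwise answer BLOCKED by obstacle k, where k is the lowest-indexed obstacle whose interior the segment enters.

Obstacle 1 [(0,24) (9,15) (11,18) (11,19)]:
  edge (0,24)–(9,15): crosses AB
  edge (9,15)–(11,18): crosses AB
  edge (11,18)–(11,19): clear
  edge (11,19)–(0,24): clear
  → BLOCKED
Obstacle 2 [(13,6) (18,1) (22,5) (22,11)]:
  edge (13,6)–(18,1): clear
  edge (18,1)–(22,5): clear
  edge (22,5)–(22,11): clear
  edge (22,11)–(13,6): clear
  midpoint (14,17) outside
  → clear
Obstacle 3 [(1,5) (10,1) (11,11)]:
  edge (1,5)–(10,1): clear
  edge (10,1)–(11,11): clear
  edge (11,11)–(1,5): clear
  midpoint (14,17) outside
  → clear

BLOCKED by obstacle 1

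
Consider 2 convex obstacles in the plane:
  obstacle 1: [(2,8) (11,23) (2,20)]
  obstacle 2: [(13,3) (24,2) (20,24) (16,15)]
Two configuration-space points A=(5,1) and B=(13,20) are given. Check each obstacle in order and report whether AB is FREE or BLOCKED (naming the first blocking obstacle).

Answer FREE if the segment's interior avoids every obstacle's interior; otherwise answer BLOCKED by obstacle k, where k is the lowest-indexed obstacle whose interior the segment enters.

Obstacle 1 [(2,8) (11,23) (2,20)]:
  edge (2,8)–(11,23): clear
  edge (11,23)–(2,20): clear
  edge (2,20)–(2,8): clear
  midpoint (9,21/2) outside
  → clear
Obstacle 2 [(13,3) (24,2) (20,24) (16,15)]:
  edge (13,3)–(24,2): clear
  edge (24,2)–(20,24): clear
  edge (20,24)–(16,15): clear
  edge (16,15)–(13,3): clear
  midpoint (9,21/2) outside
  → clear

FREE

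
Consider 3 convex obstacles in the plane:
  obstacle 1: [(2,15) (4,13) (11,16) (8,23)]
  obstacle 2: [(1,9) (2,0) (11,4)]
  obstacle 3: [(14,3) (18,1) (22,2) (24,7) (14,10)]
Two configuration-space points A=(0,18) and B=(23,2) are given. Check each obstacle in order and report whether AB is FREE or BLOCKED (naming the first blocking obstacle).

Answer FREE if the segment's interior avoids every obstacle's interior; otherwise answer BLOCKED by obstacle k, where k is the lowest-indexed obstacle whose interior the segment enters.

BLOCKED by obstacle 1

Obstacle 1 [(2,15) (4,13) (11,16) (8,23)]:
  edge (2,15)–(4,13): clear
  edge (4,13)–(11,16): crosses AB
  edge (11,16)–(8,23): clear
  edge (8,23)–(2,15): crosses AB
  → BLOCKED
Obstacle 2 [(1,9) (2,0) (11,4)]:
  edge (1,9)–(2,0): clear
  edge (2,0)–(11,4): clear
  edge (11,4)–(1,9): clear
  midpoint (23/2,10) outside
  → clear
Obstacle 3 [(14,3) (18,1) (22,2) (24,7) (14,10)]:
  edge (14,3)–(18,1): clear
  edge (18,1)–(22,2): clear
  edge (22,2)–(24,7): crosses AB
  edge (24,7)–(14,10): clear
  edge (14,10)–(14,3): crosses AB
  → BLOCKED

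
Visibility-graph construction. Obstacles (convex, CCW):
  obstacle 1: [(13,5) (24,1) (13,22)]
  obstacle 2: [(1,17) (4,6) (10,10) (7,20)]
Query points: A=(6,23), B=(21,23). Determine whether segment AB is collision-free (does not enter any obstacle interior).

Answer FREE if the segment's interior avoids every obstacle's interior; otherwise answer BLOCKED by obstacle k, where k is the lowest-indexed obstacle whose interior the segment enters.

Obstacle 1 [(13,5) (24,1) (13,22)]:
  edge (13,5)–(24,1): clear
  edge (24,1)–(13,22): clear
  edge (13,22)–(13,5): clear
  midpoint (27/2,23) outside
  → clear
Obstacle 2 [(1,17) (4,6) (10,10) (7,20)]:
  edge (1,17)–(4,6): clear
  edge (4,6)–(10,10): clear
  edge (10,10)–(7,20): clear
  edge (7,20)–(1,17): clear
  midpoint (27/2,23) outside
  → clear

FREE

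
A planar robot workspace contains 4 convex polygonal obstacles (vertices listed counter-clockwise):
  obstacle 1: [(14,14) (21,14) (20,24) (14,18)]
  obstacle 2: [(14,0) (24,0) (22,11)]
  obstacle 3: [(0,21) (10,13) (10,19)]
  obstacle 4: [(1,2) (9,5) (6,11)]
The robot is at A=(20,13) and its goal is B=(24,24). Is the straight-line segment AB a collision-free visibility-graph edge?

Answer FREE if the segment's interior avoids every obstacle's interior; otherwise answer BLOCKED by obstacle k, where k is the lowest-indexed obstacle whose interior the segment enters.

Obstacle 1 [(14,14) (21,14) (20,24) (14,18)]:
  edge (14,14)–(21,14): crosses AB
  edge (21,14)–(20,24): crosses AB
  edge (20,24)–(14,18): clear
  edge (14,18)–(14,14): clear
  → BLOCKED
Obstacle 2 [(14,0) (24,0) (22,11)]:
  edge (14,0)–(24,0): clear
  edge (24,0)–(22,11): clear
  edge (22,11)–(14,0): clear
  midpoint (22,37/2) outside
  → clear
Obstacle 3 [(0,21) (10,13) (10,19)]:
  edge (0,21)–(10,13): clear
  edge (10,13)–(10,19): clear
  edge (10,19)–(0,21): clear
  midpoint (22,37/2) outside
  → clear
Obstacle 4 [(1,2) (9,5) (6,11)]:
  edge (1,2)–(9,5): clear
  edge (9,5)–(6,11): clear
  edge (6,11)–(1,2): clear
  midpoint (22,37/2) outside
  → clear

BLOCKED by obstacle 1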